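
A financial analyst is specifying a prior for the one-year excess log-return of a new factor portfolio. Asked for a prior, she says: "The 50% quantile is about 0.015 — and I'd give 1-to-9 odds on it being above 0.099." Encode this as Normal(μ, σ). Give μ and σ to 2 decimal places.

μ = 0.01, σ = 0.07

The p-quantile of Normal(μ,σ) is μ + z_p·σ, with z_{0.5} = 0 and z_{0.9} = 1.282.
Eliminate σ: μ = (z₂·x₁ − z₁·x₂)/(z₂ − z₁) = (1.282·0.015 − (0)·0.099)/1.282 = 0.01.
Then σ = (x₂ − x₁)/(z₂ − z₁) = (0.099 − 0.015)/1.282 = 0.07.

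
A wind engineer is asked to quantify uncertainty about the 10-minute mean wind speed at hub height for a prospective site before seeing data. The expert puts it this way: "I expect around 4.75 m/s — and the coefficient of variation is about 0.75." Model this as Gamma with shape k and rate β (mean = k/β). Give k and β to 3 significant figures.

For Gamma(k, rate β): mean = k/β, variance = k/β², so CV = 1/√k.
CV = 0.75, hence k = 1/CV² = 1.78.
Then β = k/mean = 1.78/4.75 = 0.374.

k ≈ 1.78, β ≈ 0.374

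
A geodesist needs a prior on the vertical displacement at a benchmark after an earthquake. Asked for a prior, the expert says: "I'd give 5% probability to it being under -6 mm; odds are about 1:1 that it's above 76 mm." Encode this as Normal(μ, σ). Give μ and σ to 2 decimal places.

For Normal(μ,σ), the p-quantile is μ + z_p·σ. Here z_{0.05} = -1.645, z_{0.5} = 0.
So -6 = μ − 1.645σ and 76 = μ + 0σ.
Subtracting: σ = (76 − -6)/(0 − (-1.645)) = 49.85.
Then μ = -6 − (-1.645)·49.85 = 76.00.

μ = 76.00, σ = 49.85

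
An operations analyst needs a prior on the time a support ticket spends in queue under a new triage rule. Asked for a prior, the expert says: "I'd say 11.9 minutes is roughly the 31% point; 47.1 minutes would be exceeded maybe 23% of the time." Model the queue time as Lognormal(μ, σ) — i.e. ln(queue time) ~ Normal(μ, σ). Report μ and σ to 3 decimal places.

If T ~ Lognormal(μ,σ) then ln T ~ Normal(μ,σ), so the p-quantile of ln T is μ + z_p·σ.
ln(11.9) = 2.477 and ln(47.1) = 3.852; z_{0.31} = -0.4959, z_{0.77} = 0.7388.
σ = (3.852 − 2.477)/(0.7388 − (-0.4959)) = 1.114.
μ = 2.477 − (-0.4959)·1.114 = 3.029.

μ ≈ 3.029, σ ≈ 1.114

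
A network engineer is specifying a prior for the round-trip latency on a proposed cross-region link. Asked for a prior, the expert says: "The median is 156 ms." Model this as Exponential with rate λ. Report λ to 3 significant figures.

λ ≈ 0.00444

Exponential median = ln 2 / λ, so λ = ln 2 / 156.0 = 0.00444.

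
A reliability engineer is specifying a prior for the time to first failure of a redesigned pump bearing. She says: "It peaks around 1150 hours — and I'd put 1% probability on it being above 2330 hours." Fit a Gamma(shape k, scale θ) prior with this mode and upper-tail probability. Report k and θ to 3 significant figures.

Gamma(k,θ) with k>1 has mode (k−1)θ, so θ = 1150/(k−1).
Need P(X < 2330) = 0.99 with θ tied to k this way. Start at k = 2, θ = 1150: P(X<2330) ≈ 0.601.
Too low — raise k to concentrate. Iterating converges to k ≈ 10.8.
Then θ = 1150/(10.8−1) ≈ 117.

k ≈ 10.8, θ ≈ 117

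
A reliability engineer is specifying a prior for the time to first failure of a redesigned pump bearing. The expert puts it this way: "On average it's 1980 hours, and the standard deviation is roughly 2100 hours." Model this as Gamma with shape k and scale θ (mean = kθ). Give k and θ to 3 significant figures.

k ≈ 0.889, θ ≈ 2230

For Gamma(k, scale θ): mean = kθ, variance = kθ², so CV = 1/√k.
CV = SD/mean = 2100/1980 = 1.061, hence k = 1/CV² = 0.889.
Then θ = mean/k = 1980/0.889 = 2230.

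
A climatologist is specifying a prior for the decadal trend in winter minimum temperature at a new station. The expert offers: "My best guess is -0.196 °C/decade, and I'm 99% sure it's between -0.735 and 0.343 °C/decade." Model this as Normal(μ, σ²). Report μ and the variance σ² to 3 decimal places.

A symmetric 99% interval runs μ ± z·σ with z = 2.576.
Half-width = 0.539, so σ = 0.539/2.576 = 0.2093 and σ² = 0.044.
μ is the stated best guess, -0.196.

μ = -0.196, σ² = 0.044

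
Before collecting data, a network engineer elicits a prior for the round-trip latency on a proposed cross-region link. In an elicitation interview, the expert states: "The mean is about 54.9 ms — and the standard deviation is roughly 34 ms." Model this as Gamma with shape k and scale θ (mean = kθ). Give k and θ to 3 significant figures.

k ≈ 2.61, θ ≈ 21.1

For Gamma(k, scale θ): mean = kθ, variance = kθ², so CV = 1/√k.
CV = SD/mean = 34/54.9 = 0.6193, hence k = 1/CV² = 2.61.
Then θ = mean/k = 54.9/2.61 = 21.1.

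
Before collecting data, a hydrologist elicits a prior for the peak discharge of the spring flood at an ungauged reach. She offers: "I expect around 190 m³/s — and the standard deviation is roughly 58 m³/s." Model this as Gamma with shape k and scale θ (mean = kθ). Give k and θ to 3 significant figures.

k ≈ 10.7, θ ≈ 17.7

For Gamma(k, scale θ): mean = kθ, variance = kθ², so CV = 1/√k.
CV = SD/mean = 58/190 = 0.3053, hence k = 1/CV² = 10.7.
Then θ = mean/k = 190/10.7 = 17.7.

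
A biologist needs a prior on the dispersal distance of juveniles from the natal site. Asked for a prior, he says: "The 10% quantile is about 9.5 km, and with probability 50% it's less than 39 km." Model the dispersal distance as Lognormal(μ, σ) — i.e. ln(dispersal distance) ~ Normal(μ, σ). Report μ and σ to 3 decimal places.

μ ≈ 3.664, σ ≈ 1.102

If T ~ Lognormal(μ,σ) then ln T ~ Normal(μ,σ), so the p-quantile of ln T is μ + z_p·σ.
ln(9.5) = 2.251 and ln(39) = 3.664; z_{0.1} = -1.282, z_{0.5} = 0.
σ = (3.664 − 2.251)/(0 − (-1.282)) = 1.102.
μ = 2.251 − (-1.282)·1.102 = 3.664.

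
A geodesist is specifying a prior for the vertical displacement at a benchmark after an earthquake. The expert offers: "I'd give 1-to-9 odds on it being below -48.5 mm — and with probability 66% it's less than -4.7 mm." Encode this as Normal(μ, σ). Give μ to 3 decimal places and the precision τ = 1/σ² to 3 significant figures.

The p-quantile of Normal(μ,σ) is μ + z_p·σ, with z_{0.1} = -1.282 and z_{0.66} = 0.4125.
Eliminate σ: μ = (z₂·x₁ − z₁·x₂)/(z₂ − z₁) = (0.4125·-48.5 − (-1.282)·-4.7)/1.694 = -15.365.
Then σ = (x₂ − x₁)/(z₂ − z₁) = (-4.7 − -48.5)/1.694 = 25.856.
Precision τ = 1/σ² = 1/25.86² = 0.0015.

μ = -15.365, τ = 0.0015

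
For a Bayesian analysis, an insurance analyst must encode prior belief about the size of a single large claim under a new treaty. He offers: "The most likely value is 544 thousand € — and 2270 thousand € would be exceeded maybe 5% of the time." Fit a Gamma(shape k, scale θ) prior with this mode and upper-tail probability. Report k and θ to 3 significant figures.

Gamma(k,θ) with k>1 has mode (k−1)θ, so θ = 544/(k−1).
Need P(X < 2270) = 0.95 with θ tied to k this way. Start at k = 2, θ = 544: P(X<2270) ≈ 0.920.
Too low — raise k to concentrate. Iterating converges to k ≈ 2.22.
Then θ = 544/(2.22−1) ≈ 445.

k ≈ 2.22, θ ≈ 445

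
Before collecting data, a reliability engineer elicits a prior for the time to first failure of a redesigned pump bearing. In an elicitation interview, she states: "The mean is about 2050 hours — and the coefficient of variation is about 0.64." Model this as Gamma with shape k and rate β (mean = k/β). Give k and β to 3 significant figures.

k ≈ 2.44, β ≈ 0.00119

For Gamma(k, rate β): mean = k/β, variance = k/β², so CV = 1/√k.
CV = 0.64, hence k = 1/CV² = 2.44.
Then β = k/mean = 2.44/2050 = 0.00119.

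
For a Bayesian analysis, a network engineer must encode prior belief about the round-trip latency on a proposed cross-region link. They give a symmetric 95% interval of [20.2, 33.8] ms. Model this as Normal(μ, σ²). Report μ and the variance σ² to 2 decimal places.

μ = 27.00, σ² = 12.04

A symmetric 95% interval runs μ ± z·σ with z = 1.96.
Half-width = 6.8, so σ = 6.8/1.96 = 3.469 and σ² = 12.04.
μ is the interval midpoint, 27.00.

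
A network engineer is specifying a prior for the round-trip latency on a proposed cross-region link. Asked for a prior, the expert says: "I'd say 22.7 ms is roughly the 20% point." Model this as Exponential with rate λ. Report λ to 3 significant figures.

λ ≈ 0.00983

P(T < 22.7) = 1 − e^(−λ·22.7) = 0.2, so λ = −ln(1−0.2)/22.7 = −ln(0.8)/22.7 = 0.00983.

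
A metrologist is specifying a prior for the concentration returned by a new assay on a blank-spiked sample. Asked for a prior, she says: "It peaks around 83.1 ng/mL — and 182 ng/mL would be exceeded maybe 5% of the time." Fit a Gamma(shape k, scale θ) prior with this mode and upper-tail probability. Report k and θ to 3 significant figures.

k ≈ 5.48, θ ≈ 18.6

Gamma(k,θ) with k>1 has mode (k−1)θ, so θ = 83.1/(k−1).
Need P(X < 182) = 0.95 with θ tied to k this way. Start at k = 2, θ = 83.1: P(X<182) ≈ 0.643.
Too low — raise k to concentrate. Iterating converges to k ≈ 5.48.
Then θ = 83.1/(5.48−1) ≈ 18.6.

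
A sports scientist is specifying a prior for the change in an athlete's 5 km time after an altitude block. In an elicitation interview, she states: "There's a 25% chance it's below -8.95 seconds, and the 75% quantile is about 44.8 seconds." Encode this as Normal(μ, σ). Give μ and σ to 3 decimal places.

μ = 17.925, σ = 39.845

The p-quantile of Normal(μ,σ) is μ + z_p·σ, with z_{0.25} = -0.6745 and z_{0.75} = 0.6745.
Eliminate σ: μ = (z₂·x₁ − z₁·x₂)/(z₂ − z₁) = (0.6745·-8.95 − (-0.6745)·44.8)/1.349 = 17.925.
Then σ = (x₂ − x₁)/(z₂ − z₁) = (44.8 − -8.95)/1.349 = 39.845.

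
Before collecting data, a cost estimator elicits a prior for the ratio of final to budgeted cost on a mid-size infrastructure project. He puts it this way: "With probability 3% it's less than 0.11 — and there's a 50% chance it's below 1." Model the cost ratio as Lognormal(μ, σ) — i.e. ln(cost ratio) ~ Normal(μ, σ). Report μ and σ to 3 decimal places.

If T ~ Lognormal(μ,σ) then ln T ~ Normal(μ,σ), so the p-quantile of ln T is μ + z_p·σ.
ln(0.11) = -2.207 and ln(1) = 0; z_{0.03} = -1.881, z_{0.5} = 0.
σ = (0 − -2.207)/(0 − (-1.881)) = 1.174.
μ = -2.207 − (-1.881)·1.174 = 0.000.

μ ≈ 0.000, σ ≈ 1.174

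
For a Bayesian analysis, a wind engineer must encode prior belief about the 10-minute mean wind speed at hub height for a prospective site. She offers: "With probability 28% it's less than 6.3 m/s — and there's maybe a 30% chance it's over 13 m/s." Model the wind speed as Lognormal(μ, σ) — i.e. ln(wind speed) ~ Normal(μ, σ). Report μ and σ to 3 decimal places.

If T ~ Lognormal(μ,σ) then ln T ~ Normal(μ,σ), so the p-quantile of ln T is μ + z_p·σ.
ln(6.3) = 1.841 and ln(13) = 2.565; z_{0.28} = -0.5828, z_{0.7} = 0.5244.
σ = (2.565 − 1.841)/(0.5244 − (-0.5828)) = 0.654.
μ = 1.841 − (-0.5828)·0.654 = 2.222.

μ ≈ 2.222, σ ≈ 0.654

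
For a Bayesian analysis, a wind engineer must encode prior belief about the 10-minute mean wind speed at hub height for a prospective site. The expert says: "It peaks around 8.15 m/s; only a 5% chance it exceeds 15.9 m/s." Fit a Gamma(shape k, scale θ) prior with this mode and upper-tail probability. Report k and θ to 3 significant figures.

Gamma(k,θ) with k>1 has mode (k−1)θ, so θ = 8.15/(k−1).
Need P(X < 15.9) = 0.95 with θ tied to k this way. Start at k = 2, θ = 8.15: P(X<15.9) ≈ 0.581.
Too low — raise k to concentrate. Iterating converges to k ≈ 7.21.
Then θ = 8.15/(7.21−1) ≈ 1.31.

k ≈ 7.21, θ ≈ 1.31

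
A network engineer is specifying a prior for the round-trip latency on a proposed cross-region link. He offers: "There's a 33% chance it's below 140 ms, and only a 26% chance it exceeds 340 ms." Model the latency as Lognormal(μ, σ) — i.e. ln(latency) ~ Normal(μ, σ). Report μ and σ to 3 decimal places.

μ ≈ 5.302, σ ≈ 0.819

If T ~ Lognormal(μ,σ) then ln T ~ Normal(μ,σ), so the p-quantile of ln T is μ + z_p·σ.
ln(140) = 4.942 and ln(340) = 5.829; z_{0.33} = -0.4399, z_{0.74} = 0.6433.
σ = (5.829 − 4.942)/(0.6433 − (-0.4399)) = 0.819.
μ = 4.942 − (-0.4399)·0.819 = 5.302.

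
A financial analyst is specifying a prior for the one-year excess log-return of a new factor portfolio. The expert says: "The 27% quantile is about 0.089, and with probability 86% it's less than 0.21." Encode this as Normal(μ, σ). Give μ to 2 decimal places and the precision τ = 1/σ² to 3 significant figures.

The p-quantile of Normal(μ,σ) is μ + z_p·σ, with z_{0.27} = -0.6128 and z_{0.86} = 1.08.
Eliminate σ: μ = (z₂·x₁ − z₁·x₂)/(z₂ − z₁) = (1.08·0.089 − (-0.6128)·0.21)/1.693 = 0.13.
Then σ = (x₂ − x₁)/(z₂ − z₁) = (0.21 − 0.089)/1.693 = 0.07.
Precision τ = 1/σ² = 1/0.07147² = 196.

μ = 0.13, τ = 196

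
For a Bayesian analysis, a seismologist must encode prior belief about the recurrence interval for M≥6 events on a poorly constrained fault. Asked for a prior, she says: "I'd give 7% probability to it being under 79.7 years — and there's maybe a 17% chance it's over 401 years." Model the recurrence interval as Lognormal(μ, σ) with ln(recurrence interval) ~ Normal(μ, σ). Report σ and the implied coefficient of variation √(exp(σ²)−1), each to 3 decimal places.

σ ≈ 0.665, CV ≈ 0.746

If T ~ Lognormal(μ,σ) then ln T ~ Normal(μ,σ), so the p-quantile of ln T is μ + z_p·σ.
ln(79.7) = 4.378 and ln(401) = 5.994; z_{0.07} = -1.476, z_{0.83} = 0.9542.
σ = (5.994 − 4.378)/(0.9542 − (-1.476)) = 0.665.
μ = 4.378 − (-1.476)·0.665 = 5.360.
CV = √(exp(σ²)−1) = √(exp(0.4421)−1) = 0.746.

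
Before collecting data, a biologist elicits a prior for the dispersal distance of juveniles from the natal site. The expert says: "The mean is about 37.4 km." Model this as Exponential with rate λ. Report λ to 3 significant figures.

Exponential mean = 1/λ, so λ = 1/37.4 = 0.0267.

λ ≈ 0.0267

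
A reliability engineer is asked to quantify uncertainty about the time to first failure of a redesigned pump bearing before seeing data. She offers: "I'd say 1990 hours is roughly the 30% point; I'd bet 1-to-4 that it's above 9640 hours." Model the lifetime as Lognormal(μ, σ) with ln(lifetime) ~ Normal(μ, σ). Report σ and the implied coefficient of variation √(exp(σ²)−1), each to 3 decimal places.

If T ~ Lognormal(μ,σ) then ln T ~ Normal(μ,σ), so the p-quantile of ln T is μ + z_p·σ.
ln(1990) = 7.596 and ln(9640) = 9.174; z_{0.3} = -0.5244, z_{0.8} = 0.8416.
σ = (9.174 − 7.596)/(0.8416 − (-0.5244)) = 1.155.
μ = 7.596 − (-0.5244)·1.155 = 8.202.
CV = √(exp(σ²)−1) = √(exp(1.3341)−1) = 1.672.

σ ≈ 1.155, CV ≈ 1.672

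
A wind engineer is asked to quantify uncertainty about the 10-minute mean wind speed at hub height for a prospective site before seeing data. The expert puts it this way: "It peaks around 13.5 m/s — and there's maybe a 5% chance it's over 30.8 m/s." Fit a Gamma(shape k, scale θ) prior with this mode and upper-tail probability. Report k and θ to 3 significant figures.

k ≈ 5.03, θ ≈ 3.35

Gamma(k,θ) with k>1 has mode (k−1)θ, so θ = 13.5/(k−1).
Need P(X < 30.8) = 0.95 with θ tied to k this way. Start at k = 2, θ = 13.5: P(X<30.8) ≈ 0.665.
Too low — raise k to concentrate. Iterating converges to k ≈ 5.03.
Then θ = 13.5/(5.03−1) ≈ 3.35.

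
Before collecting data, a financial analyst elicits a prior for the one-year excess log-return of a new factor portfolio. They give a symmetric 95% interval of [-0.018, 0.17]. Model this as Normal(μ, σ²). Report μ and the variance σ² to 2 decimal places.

μ = 0.08, σ² = 0.00

A symmetric 95% interval runs μ ± z·σ with z = 1.96.
Half-width = 0.094, so σ = 0.094/1.96 = 0.048 and σ² = 0.00.
μ is the interval midpoint, 0.08.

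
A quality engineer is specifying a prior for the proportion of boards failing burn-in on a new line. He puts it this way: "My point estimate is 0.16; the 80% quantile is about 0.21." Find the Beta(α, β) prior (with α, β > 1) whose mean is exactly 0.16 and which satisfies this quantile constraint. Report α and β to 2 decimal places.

α ≈ 5.49, β ≈ 28.83

With mean 0.16 fixed, write α = 0.16s, β = 0.84s where s = α+β.
Need P(θ < 0.21) = 0.8 under Beta(0.16s, 0.84s). Normal approximation: (q−m)/√(m(1−m)/s) ≈ z_{0.8} = 0.842, so s ≈ 0.16·0.84·(0.842)²/(0.21−0.16)² = 38.1.
At s = 38.1: P(θ<0.21) ≈ 0.810. Adjusting to match 0.8 gives s ≈ 34.32.
So α = 0.16·34.32 ≈ 5.49, β = 0.84·34.32 ≈ 28.83.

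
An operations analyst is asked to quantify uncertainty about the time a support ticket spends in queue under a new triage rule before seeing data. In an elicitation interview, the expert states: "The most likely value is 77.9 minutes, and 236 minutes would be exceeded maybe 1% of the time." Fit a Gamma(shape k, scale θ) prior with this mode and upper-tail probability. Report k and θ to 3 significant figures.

Gamma(k,θ) with k>1 has mode (k−1)θ, so θ = 77.9/(k−1).
Need P(X < 236) = 0.99 with θ tied to k this way. Start at k = 2, θ = 77.9: P(X<236) ≈ 0.805.
Too low — raise k to concentrate. Iterating converges to k ≈ 4.66.
Then θ = 77.9/(4.66−1) ≈ 21.3.

k ≈ 4.66, θ ≈ 21.3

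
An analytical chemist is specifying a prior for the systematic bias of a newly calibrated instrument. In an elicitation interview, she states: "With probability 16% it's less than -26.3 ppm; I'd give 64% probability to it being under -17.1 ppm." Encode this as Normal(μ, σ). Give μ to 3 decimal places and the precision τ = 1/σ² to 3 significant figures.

μ = -19.538, τ = 0.0216

The p-quantile of Normal(μ,σ) is μ + z_p·σ, with z_{0.16} = -0.9945 and z_{0.64} = 0.3585.
Eliminate σ: μ = (z₂·x₁ − z₁·x₂)/(z₂ − z₁) = (0.3585·-26.3 − (-0.9945)·-17.1)/1.353 = -19.538.
Then σ = (x₂ − x₁)/(z₂ − z₁) = (-17.1 − -26.3)/1.353 = 6.800.
Precision τ = 1/σ² = 1/6.8² = 0.0216.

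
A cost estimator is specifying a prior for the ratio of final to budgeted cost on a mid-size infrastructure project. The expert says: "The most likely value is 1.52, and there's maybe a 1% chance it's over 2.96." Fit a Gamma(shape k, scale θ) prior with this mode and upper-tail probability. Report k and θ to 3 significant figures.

k ≈ 12.1, θ ≈ 0.137

Gamma(k,θ) with k>1 has mode (k−1)θ, so θ = 1.52/(k−1).
Need P(X < 2.96) = 0.99 with θ tied to k this way. Start at k = 2, θ = 1.52: P(X<2.96) ≈ 0.580.
Too low — raise k to concentrate. Iterating converges to k ≈ 12.1.
Then θ = 1.52/(12.1−1) ≈ 0.137.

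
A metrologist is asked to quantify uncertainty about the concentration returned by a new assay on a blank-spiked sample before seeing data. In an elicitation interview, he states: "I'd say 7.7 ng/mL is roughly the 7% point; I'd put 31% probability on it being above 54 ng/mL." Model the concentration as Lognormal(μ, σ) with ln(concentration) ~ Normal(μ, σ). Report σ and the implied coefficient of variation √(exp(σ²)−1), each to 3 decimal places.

σ ≈ 0.988, CV ≈ 1.286

If T ~ Lognormal(μ,σ) then ln T ~ Normal(μ,σ), so the p-quantile of ln T is μ + z_p·σ.
ln(7.7) = 2.041 and ln(54) = 3.989; z_{0.07} = -1.476, z_{0.69} = 0.4959.
σ = (3.989 − 2.041)/(0.4959 − (-1.476)) = 0.988.
μ = 2.041 − (-1.476)·0.988 = 3.499.
CV = √(exp(σ²)−1) = √(exp(0.9759)−1) = 1.286.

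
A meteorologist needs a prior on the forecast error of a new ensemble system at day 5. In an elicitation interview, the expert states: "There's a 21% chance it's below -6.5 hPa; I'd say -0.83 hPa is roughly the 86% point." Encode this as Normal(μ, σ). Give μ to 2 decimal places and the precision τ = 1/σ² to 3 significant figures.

For Normal(μ,σ), the p-quantile is μ + z_p·σ. Here z_{0.21} = -0.8064, z_{0.86} = 1.08.
So -6.5 = μ − 0.8064σ and -0.83 = μ + 1.08σ.
Subtracting: σ = (-0.83 − -6.5)/(1.08 − (-0.8064)) = 3.01.
Then μ = -6.5 − (-0.8064)·3.01 = -4.08.
Precision τ = 1/σ² = 1/3.005² = 0.111.

μ = -4.08, τ = 0.111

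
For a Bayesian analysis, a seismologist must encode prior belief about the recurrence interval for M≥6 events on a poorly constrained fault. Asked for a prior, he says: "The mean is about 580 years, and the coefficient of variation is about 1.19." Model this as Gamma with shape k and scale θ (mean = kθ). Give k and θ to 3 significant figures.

For Gamma(k, scale θ): mean = kθ, variance = kθ², so CV = 1/√k.
CV = 1.19, hence k = 1/CV² = 0.706.
Then θ = mean/k = 580/0.706 = 821.

k ≈ 0.706, θ ≈ 821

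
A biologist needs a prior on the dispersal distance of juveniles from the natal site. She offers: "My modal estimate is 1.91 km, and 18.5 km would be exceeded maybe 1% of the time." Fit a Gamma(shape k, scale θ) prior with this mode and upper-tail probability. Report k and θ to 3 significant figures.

k ≈ 1.61, θ ≈ 3.14

Gamma(k,θ) with k>1 has mode (k−1)θ, so θ = 1.91/(k−1).
Need P(X < 18.5) = 0.99 with θ tied to k this way. Start at k = 2, θ = 1.91: P(X<18.5) ≈ 0.999.
Too high — lower k to spread out. Iterating converges to k ≈ 1.61.
Then θ = 1.91/(1.61−1) ≈ 3.14.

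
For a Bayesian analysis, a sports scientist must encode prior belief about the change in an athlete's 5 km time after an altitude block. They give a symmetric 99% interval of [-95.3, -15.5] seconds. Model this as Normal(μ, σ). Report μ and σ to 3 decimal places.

A symmetric 99% interval runs μ ± z·σ with z = 2.576.
Half-width = 39.9, so σ = 39.9/2.576 = 15.490.
μ is the interval midpoint, -55.400.

μ = -55.400, σ = 15.490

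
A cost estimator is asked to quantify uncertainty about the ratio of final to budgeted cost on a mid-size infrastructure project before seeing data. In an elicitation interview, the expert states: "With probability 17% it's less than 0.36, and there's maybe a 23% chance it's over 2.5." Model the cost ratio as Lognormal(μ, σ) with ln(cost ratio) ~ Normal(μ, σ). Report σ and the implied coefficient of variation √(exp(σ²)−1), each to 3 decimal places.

If T ~ Lognormal(μ,σ) then ln T ~ Normal(μ,σ), so the p-quantile of ln T is μ + z_p·σ.
ln(0.36) = -1.022 and ln(2.5) = 0.9163; z_{0.17} = -0.9542, z_{0.77} = 0.7388.
σ = (0.9163 − -1.022)/(0.7388 − (-0.9542)) = 1.145.
μ = -1.022 − (-0.9542)·1.145 = 0.071.
CV = √(exp(σ²)−1) = √(exp(1.3103)−1) = 1.645.

σ ≈ 1.145, CV ≈ 1.645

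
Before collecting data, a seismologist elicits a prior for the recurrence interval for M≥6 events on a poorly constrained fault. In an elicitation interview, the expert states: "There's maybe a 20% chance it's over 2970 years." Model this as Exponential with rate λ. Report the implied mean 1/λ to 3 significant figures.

P(T > 2970.0) = e^(−λ·2970.0) = 0.2, so λ = −ln(0.2)/2970.0 = 0.000542.
Mean = 1/λ = 1850 years.

mean ≈ 1850 years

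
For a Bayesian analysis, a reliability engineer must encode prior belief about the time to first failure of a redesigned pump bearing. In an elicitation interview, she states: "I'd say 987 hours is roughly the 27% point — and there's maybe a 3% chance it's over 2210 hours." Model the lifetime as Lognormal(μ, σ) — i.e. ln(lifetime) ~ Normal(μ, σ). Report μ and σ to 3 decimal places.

μ ≈ 7.093, σ ≈ 0.323

If T ~ Lognormal(μ,σ) then ln T ~ Normal(μ,σ), so the p-quantile of ln T is μ + z_p·σ.
ln(987) = 6.895 and ln(2210) = 7.701; z_{0.27} = -0.6128, z_{0.97} = 1.881.
σ = (7.701 − 6.895)/(1.881 − (-0.6128)) = 0.323.
μ = 6.895 − (-0.6128)·0.323 = 7.093.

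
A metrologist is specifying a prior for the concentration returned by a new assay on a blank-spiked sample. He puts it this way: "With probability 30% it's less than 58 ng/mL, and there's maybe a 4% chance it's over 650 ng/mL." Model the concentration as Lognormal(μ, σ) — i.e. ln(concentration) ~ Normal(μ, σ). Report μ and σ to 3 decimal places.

μ ≈ 4.617, σ ≈ 1.062

If T ~ Lognormal(μ,σ) then ln T ~ Normal(μ,σ), so the p-quantile of ln T is μ + z_p·σ.
ln(58) = 4.06 and ln(650) = 6.477; z_{0.3} = -0.5244, z_{0.96} = 1.751.
σ = (6.477 − 4.06)/(1.751 − (-0.5244)) = 1.062.
μ = 4.06 − (-0.5244)·1.062 = 4.617.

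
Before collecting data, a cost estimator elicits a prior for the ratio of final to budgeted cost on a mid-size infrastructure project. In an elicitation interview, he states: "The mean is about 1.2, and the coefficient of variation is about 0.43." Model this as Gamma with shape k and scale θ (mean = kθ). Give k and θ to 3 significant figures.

k ≈ 5.41, θ ≈ 0.222

For Gamma(k, scale θ): mean = kθ, variance = kθ², so CV = 1/√k.
CV = 0.43, hence k = 1/CV² = 5.41.
Then θ = mean/k = 1.2/5.41 = 0.222.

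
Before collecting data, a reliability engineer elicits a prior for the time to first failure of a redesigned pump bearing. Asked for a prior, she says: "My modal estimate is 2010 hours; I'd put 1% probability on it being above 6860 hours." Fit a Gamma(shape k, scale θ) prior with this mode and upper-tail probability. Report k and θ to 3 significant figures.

k ≈ 3.89, θ ≈ 695

Gamma(k,θ) with k>1 has mode (k−1)θ, so θ = 2010/(k−1).
Need P(X < 6860) = 0.99 with θ tied to k this way. Start at k = 2, θ = 2010: P(X<6860) ≈ 0.855.
Too low — raise k to concentrate. Iterating converges to k ≈ 3.89.
Then θ = 2010/(3.89−1) ≈ 695.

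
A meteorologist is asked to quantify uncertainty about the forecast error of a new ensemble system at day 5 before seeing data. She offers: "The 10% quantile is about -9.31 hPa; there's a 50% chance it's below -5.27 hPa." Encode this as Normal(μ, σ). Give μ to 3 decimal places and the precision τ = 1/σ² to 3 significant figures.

The p-quantile of Normal(μ,σ) is μ + z_p·σ, with z_{0.1} = -1.282 and z_{0.5} = 0.
Eliminate σ: μ = (z₂·x₁ − z₁·x₂)/(z₂ − z₁) = (0·-9.31 − (-1.282)·-5.27)/1.282 = -5.270.
Then σ = (x₂ − x₁)/(z₂ − z₁) = (-5.27 − -9.31)/1.282 = 3.152.
Precision τ = 1/σ² = 1/3.152² = 0.101.

μ = -5.270, τ = 0.101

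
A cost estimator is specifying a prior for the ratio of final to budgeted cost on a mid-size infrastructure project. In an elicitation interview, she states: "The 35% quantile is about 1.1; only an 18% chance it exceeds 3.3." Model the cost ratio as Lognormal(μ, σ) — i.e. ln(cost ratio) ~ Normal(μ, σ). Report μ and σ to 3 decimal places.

If T ~ Lognormal(μ,σ) then ln T ~ Normal(μ,σ), so the p-quantile of ln T is μ + z_p·σ.
ln(1.1) = 0.09531 and ln(3.3) = 1.194; z_{0.35} = -0.3853, z_{0.82} = 0.9154.
σ = (1.194 − 0.09531)/(0.9154 − (-0.3853)) = 0.845.
μ = 0.09531 − (-0.3853)·0.845 = 0.421.

μ ≈ 0.421, σ ≈ 0.845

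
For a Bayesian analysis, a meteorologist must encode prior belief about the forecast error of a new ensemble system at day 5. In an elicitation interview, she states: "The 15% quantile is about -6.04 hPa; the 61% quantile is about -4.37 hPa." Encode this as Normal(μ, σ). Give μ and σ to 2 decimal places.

μ = -4.72, σ = 1.27

The p-quantile of Normal(μ,σ) is μ + z_p·σ, with z_{0.15} = -1.036 and z_{0.61} = 0.2793.
Eliminate σ: μ = (z₂·x₁ − z₁·x₂)/(z₂ − z₁) = (0.2793·-6.04 − (-1.036)·-4.37)/1.316 = -4.72.
Then σ = (x₂ − x₁)/(z₂ − z₁) = (-4.37 − -6.04)/1.316 = 1.27.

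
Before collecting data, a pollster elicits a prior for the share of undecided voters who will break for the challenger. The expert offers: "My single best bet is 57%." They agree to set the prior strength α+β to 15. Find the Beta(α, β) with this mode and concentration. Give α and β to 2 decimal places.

For α,β > 1 the Beta mode is (α−1)/(α+β−2). With α+β = 15, the mode is (α−1)/13.
Set (α−1)/13 = 0.57 → α = 1 + 0.57·13 = 8.41.
β = 15 − α = 6.59.

α = 8.41, β = 6.59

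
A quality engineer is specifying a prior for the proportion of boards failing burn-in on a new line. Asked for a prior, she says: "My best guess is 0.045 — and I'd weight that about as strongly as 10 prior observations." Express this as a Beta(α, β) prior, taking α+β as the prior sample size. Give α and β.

Under the effective-sample-size interpretation, Beta(α, β) has prior mean α/(α+β) and prior sample size α+β.
So α+β = 10 and α/(α+β) = 0.045, giving α = 0.045·10 = 0.45 and β = 10 − 0.45 = 9.55.

α = 0.45, β = 9.55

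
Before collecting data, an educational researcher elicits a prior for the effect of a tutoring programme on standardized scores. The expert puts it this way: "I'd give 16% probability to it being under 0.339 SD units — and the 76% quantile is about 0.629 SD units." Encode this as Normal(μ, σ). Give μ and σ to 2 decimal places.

The p-quantile of Normal(μ,σ) is μ + z_p·σ, with z_{0.16} = -0.9945 and z_{0.76} = 0.7063.
Eliminate σ: μ = (z₂·x₁ − z₁·x₂)/(z₂ − z₁) = (0.7063·0.339 − (-0.9945)·0.629)/1.701 = 0.51.
Then σ = (x₂ − x₁)/(z₂ − z₁) = (0.629 − 0.339)/1.701 = 0.17.

μ = 0.51, σ = 0.17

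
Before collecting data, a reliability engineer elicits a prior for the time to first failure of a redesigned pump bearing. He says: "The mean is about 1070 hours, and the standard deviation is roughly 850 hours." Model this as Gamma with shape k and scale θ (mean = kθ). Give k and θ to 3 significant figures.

k ≈ 1.58, θ ≈ 675

For Gamma(k, scale θ): mean = kθ, variance = kθ², so CV = 1/√k.
CV = SD/mean = 850/1070 = 0.7944, hence k = 1/CV² = 1.58.
Then θ = mean/k = 1070/1.58 = 675.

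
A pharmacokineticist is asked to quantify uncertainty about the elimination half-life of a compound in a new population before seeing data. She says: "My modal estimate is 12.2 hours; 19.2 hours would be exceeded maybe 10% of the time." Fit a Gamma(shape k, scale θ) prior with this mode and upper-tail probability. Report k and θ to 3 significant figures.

k ≈ 10.1, θ ≈ 1.34

Gamma(k,θ) with k>1 has mode (k−1)θ, so θ = 12.2/(k−1).
Need P(X < 19.2) = 0.9 with θ tied to k this way. Start at k = 2, θ = 12.2: P(X<19.2) ≈ 0.467.
Too low — raise k to concentrate. Iterating converges to k ≈ 10.1.
Then θ = 12.2/(10.1−1) ≈ 1.34.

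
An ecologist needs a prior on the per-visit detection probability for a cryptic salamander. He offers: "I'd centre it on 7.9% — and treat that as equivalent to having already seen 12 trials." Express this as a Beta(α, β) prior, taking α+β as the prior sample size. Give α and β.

Under the effective-sample-size interpretation, Beta(α, β) has prior mean α/(α+β) and prior sample size α+β.
So α+β = 12 and α/(α+β) = 0.079, giving α = 0.079·12 = 0.948 and β = 12 − 0.948 = 11.052.

α = 0.948, β = 11.052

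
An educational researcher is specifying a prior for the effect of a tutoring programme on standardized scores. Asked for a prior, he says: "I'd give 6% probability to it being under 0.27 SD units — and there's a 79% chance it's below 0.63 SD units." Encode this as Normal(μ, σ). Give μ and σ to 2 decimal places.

For Normal(μ,σ), the p-quantile is μ + z_p·σ. Here z_{0.06} = -1.555, z_{0.79} = 0.8064.
So 0.27 = μ − 1.555σ and 0.63 = μ + 0.8064σ.
Subtracting: σ = (0.63 − 0.27)/(0.8064 − (-1.555)) = 0.15.
Then μ = 0.27 − (-1.555)·0.15 = 0.51.

μ = 0.51, σ = 0.15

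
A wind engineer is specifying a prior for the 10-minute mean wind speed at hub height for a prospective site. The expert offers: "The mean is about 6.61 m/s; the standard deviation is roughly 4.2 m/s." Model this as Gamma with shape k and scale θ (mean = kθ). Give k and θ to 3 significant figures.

For Gamma(k, scale θ): mean = kθ, variance = kθ², so CV = 1/√k.
CV = SD/mean = 4.2/6.61 = 0.6354, hence k = 1/CV² = 2.48.
Then θ = mean/k = 6.61/2.48 = 2.67.

k ≈ 2.48, θ ≈ 2.67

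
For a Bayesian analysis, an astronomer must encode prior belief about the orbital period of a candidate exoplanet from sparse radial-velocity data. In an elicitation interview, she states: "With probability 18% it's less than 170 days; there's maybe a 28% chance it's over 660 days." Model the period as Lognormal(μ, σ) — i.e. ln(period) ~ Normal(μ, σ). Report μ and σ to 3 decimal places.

If T ~ Lognormal(μ,σ) then ln T ~ Normal(μ,σ), so the p-quantile of ln T is μ + z_p·σ.
ln(170) = 5.136 and ln(660) = 6.492; z_{0.18} = -0.9154, z_{0.72} = 0.5828.
σ = (6.492 − 5.136)/(0.5828 − (-0.9154)) = 0.905.
μ = 5.136 − (-0.9154)·0.905 = 5.965.

μ ≈ 5.965, σ ≈ 0.905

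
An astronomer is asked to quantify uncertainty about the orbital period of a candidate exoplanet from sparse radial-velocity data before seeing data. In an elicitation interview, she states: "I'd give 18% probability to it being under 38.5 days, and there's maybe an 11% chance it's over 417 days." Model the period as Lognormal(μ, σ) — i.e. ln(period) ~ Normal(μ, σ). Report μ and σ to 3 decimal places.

If T ~ Lognormal(μ,σ) then ln T ~ Normal(μ,σ), so the p-quantile of ln T is μ + z_p·σ.
ln(38.5) = 3.651 and ln(417) = 6.033; z_{0.18} = -0.9154, z_{0.89} = 1.227.
σ = (6.033 − 3.651)/(1.227 − (-0.9154)) = 1.112.
μ = 3.651 − (-0.9154)·1.112 = 4.669.

μ ≈ 4.669, σ ≈ 1.112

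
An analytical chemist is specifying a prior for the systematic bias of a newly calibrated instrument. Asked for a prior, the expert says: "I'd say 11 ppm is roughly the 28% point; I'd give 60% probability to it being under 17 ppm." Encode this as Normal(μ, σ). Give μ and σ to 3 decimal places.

The p-quantile of Normal(μ,σ) is μ + z_p·σ, with z_{0.28} = -0.5828 and z_{0.6} = 0.2533.
Eliminate σ: μ = (z₂·x₁ − z₁·x₂)/(z₂ − z₁) = (0.2533·11 − (-0.5828)·17)/0.8362 = 15.182.
Then σ = (x₂ − x₁)/(z₂ − z₁) = (17 − 11)/0.8362 = 7.175.

μ = 15.182, σ = 7.175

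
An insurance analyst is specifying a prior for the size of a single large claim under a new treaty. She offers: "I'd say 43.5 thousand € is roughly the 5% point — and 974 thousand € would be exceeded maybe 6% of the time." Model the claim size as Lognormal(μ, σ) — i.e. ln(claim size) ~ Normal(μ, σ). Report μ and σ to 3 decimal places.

If T ~ Lognormal(μ,σ) then ln T ~ Normal(μ,σ), so the p-quantile of ln T is μ + z_p·σ.
ln(43.5) = 3.773 and ln(974) = 6.881; z_{0.05} = -1.645, z_{0.94} = 1.555.
σ = (6.881 − 3.773)/(1.555 − (-1.645)) = 0.972.
μ = 3.773 − (-1.645)·0.972 = 5.371.

μ ≈ 5.371, σ ≈ 0.972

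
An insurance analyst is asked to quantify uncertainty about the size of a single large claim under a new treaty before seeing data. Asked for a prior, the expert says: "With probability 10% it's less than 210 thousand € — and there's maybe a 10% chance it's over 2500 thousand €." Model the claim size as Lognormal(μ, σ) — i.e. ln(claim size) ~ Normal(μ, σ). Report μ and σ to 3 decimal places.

If T ~ Lognormal(μ,σ) then ln T ~ Normal(μ,σ), so the p-quantile of ln T is μ + z_p·σ.
ln(210) = 5.347 and ln(2500) = 7.824; z_{0.1} = -1.282, z_{0.9} = 1.282.
σ = (7.824 − 5.347)/(1.282 − (-1.282)) = 0.966.
μ = 5.347 − (-1.282)·0.966 = 6.586.

μ ≈ 6.586, σ ≈ 0.966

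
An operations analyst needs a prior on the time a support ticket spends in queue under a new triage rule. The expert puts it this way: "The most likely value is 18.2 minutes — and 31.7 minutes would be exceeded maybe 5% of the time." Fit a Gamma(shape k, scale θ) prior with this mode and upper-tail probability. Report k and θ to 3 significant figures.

Gamma(k,θ) with k>1 has mode (k−1)θ, so θ = 18.2/(k−1).
Need P(X < 31.7) = 0.95 with θ tied to k this way. Start at k = 2, θ = 18.2: P(X<31.7) ≈ 0.520.
Too low — raise k to concentrate. Iterating converges to k ≈ 10.1.
Then θ = 18.2/(10.1−1) ≈ 2.01.

k ≈ 10.1, θ ≈ 2.01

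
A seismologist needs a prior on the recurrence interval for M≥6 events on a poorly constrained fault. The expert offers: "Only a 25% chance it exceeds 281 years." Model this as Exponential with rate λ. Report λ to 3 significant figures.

P(T > 281.0) = e^(−λ·281.0) = 0.25, so λ = −ln(0.25)/281.0 = 0.00493.

λ ≈ 0.00493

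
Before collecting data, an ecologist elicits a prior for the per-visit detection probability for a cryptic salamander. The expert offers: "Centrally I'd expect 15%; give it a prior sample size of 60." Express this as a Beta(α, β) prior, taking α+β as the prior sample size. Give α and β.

Under the effective-sample-size interpretation, Beta(α, β) has prior mean α/(α+β) and prior sample size α+β.
So α+β = 60 and α/(α+β) = 0.15, giving α = 0.15·60 = 9 and β = 60 − 9 = 51.

α = 9, β = 51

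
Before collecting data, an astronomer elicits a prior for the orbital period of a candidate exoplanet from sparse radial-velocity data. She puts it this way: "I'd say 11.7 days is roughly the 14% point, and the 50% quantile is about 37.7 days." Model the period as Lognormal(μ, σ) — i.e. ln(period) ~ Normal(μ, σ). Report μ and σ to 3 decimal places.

μ ≈ 3.630, σ ≈ 1.083

If T ~ Lognormal(μ,σ) then ln T ~ Normal(μ,σ), so the p-quantile of ln T is μ + z_p·σ.
ln(11.7) = 2.46 and ln(37.7) = 3.63; z_{0.14} = -1.08, z_{0.5} = 0.
σ = (3.63 − 2.46)/(0 − (-1.08)) = 1.083.
μ = 2.46 − (-1.08)·1.083 = 3.630.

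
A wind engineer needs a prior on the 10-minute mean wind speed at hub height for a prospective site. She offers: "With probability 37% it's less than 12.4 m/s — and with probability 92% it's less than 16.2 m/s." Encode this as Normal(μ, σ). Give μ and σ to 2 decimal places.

μ = 13.13, σ = 2.19

For Normal(μ,σ), the p-quantile is μ + z_p·σ. Here z_{0.37} = -0.3319, z_{0.92} = 1.405.
So 12.4 = μ − 0.3319σ and 16.2 = μ + 1.405σ.
Subtracting: σ = (16.2 − 12.4)/(1.405 − (-0.3319)) = 2.19.
Then μ = 12.4 − (-0.3319)·2.19 = 13.13.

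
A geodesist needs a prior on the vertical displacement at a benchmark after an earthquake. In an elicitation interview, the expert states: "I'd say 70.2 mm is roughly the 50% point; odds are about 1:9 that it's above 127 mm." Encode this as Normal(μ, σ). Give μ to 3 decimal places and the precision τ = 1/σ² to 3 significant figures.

μ = 70.200, τ = 0.000509

For Normal(μ,σ), the p-quantile is μ + z_p·σ. Here z_{0.5} = 0, z_{0.9} = 1.282.
So 70.2 = μ + 0σ and 127 = μ + 1.282σ.
Subtracting: σ = (127 − 70.2)/(1.282 − (0)) = 44.321.
Then μ = 70.2 − (0)·44.321 = 70.200.
Precision τ = 1/σ² = 1/44.32² = 0.000509.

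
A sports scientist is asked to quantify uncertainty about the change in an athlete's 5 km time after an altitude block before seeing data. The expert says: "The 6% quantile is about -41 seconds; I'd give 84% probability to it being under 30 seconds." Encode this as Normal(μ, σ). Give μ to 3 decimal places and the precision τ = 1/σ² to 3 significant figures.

μ = 2.303, τ = 0.00129

For Normal(μ,σ), the p-quantile is μ + z_p·σ. Here z_{0.06} = -1.555, z_{0.84} = 0.9945.
So -41 = μ − 1.555σ and 30 = μ + 0.9945σ.
Subtracting: σ = (30 − -41)/(0.9945 − (-1.555)) = 27.852.
Then μ = -41 − (-1.555)·27.852 = 2.303.
Precision τ = 1/σ² = 1/27.85² = 0.00129.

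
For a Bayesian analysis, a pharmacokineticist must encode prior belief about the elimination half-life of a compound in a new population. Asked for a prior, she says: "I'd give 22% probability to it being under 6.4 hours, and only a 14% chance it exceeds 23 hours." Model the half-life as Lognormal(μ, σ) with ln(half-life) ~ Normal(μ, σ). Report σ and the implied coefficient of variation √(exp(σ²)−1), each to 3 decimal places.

If T ~ Lognormal(μ,σ) then ln T ~ Normal(μ,σ), so the p-quantile of ln T is μ + z_p·σ.
ln(6.4) = 1.856 and ln(23) = 3.135; z_{0.22} = -0.7722, z_{0.86} = 1.08.
σ = (3.135 − 1.856)/(1.08 − (-0.7722)) = 0.691.
μ = 1.856 − (-0.7722)·0.691 = 2.390.
CV = √(exp(σ²)−1) = √(exp(0.4768)−1) = 0.782.

σ ≈ 0.691, CV ≈ 0.782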